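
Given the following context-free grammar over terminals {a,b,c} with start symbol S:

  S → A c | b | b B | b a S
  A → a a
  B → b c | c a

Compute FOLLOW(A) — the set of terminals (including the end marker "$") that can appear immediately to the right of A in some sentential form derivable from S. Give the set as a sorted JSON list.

FIRST sets, iterate to fixpoint:
round 1:
  A via A→a a: +{a}
  B via B→b c: +{b}
  B via B→c a: +{c}
  S via S→A c: +{a}
  S via S→b: +{b}
  S: {a,b}  A: {a}  B: {b,c}
round 2: done
  S: {a,b}  A: {a}  B: {b,c}

FOLLOW iteration:
initialize: $ ∈ FOLLOW(S)
pass 1:
  S→A c: FOLLOW(A) ⊇ FIRST(c) = {c}; new: +{c}
  S→b B: FOLLOW(B) ⊇ FOLLOW(S) ⊇ {$}; new: +{$}
  FOLLOW[S]={$}  FOLLOW[A]={c}  FOLLOW[B]={$}
pass 2: done
  FOLLOW[S]={$}  FOLLOW[A]={c}  FOLLOW[B]={$}

FOLLOW(A) = ["c"]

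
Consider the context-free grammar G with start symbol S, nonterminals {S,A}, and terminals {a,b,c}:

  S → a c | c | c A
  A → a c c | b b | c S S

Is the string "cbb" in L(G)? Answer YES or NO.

Convert to CNF:
  S -> T0 T1 | T1 A | c
  A -> T0 X3 | T1 X4 | T2 T2
  T0 -> a
  T1 -> c
  T2 -> b
  X3 -> T1 T1
  X4 -> S S

CYK table (by increasing span):
  T[0,0] 'c' = {S,T1}  orig:{S}
  T[1,1] 'b' = {T2}  orig:{}
  T[2,2] 'b' = {T2}  orig:{}
  T[0,1] 'cb' = ∅
  T[1,2] 'bb' = {A}
  T[0,2] 'cbb' = {S}

S ∈ T[0,2] ⇒ YES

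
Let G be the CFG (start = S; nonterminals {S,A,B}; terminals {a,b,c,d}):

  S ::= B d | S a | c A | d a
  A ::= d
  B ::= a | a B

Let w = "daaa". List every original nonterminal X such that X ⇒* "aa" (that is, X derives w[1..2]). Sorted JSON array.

CNF form of G:
  S -> B T1 | S T0 | T1 T0 | T2 A
  A -> d
  B -> T0 B | a
  T0 -> a
  T1 -> d
  T2 -> c

CYK fill, restricted to cells inside w[1..2]:
  [1..1]={B,T0}  "a"  orig:{B}
  [2..2]={B,T0}  "a"  orig:{B}
  [1..2]={B}  "aa"

Original NTs in T[1,2] deriving "aa": ["B"]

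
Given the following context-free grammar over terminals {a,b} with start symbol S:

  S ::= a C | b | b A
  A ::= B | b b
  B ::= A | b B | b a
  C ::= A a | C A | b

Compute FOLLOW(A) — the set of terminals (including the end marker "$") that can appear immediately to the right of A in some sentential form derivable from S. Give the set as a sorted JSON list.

FIRST iteration:
pass 1:
  A via A→b b: +{b}
  B via B→A: +{b}
  C via C→A a: +{b}
  S via S→a C: +{a}
  S via S→b: +{b}
  S: {a,b}  A: {b}  B: {b}  C: {b}
pass 2: (no change)
  S: {a,b}  A: {b}  B: {b}  C: {b}

FOLLOW sets:
FOLLOW(S) := {$}
round 1:
  C→A a: FOLLOW(A) ⊇ FIRST(a) = {a}; new: +{a}
  C→C A: FOLLOW(C) ⊇ FIRST(A) = {b}; new: +{b}
  C→C A: FOLLOW(A) ⊇ FOLLOW(C) ⊇ {b}; new: +{b}
  S→a C: FOLLOW(C) ⊇ FOLLOW(S) ⊇ {$}; new: +{$}
  S→b A: FOLLOW(A) ⊇ FOLLOW(S) ⊇ {$}; new: +{$}
  S: {$}  A: {$,a,b}  B: {}  C: {$,b}
round 2:
  A→B: FOLLOW(B) ⊇ FOLLOW(A) ⊇ {$,a,b}; new: +{$,a,b}
  S: {$}  A: {$,a,b}  B: {$,a,b}  C: {$,b}
round 3: (no change)
  S: {$}  A: {$,a,b}  B: {$,a,b}  C: {$,b}

FOLLOW(A) = ["$", "a", "b"]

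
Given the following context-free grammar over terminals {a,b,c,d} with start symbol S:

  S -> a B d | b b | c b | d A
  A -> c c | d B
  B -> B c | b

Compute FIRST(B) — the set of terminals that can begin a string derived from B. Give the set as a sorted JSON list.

Compute FIRST by fixpoint:
[1]
  A via A→c c: +{c}
  A via A→d B: +{d}
  B via B→b: +{b}
  S via S→a B d: +{a}
  S via S→b b: +{b}
  S via S→c b: +{c}
  S via S→d A: +{d}
  FIRST[S]={a,b,c,d}  FIRST[A]={c,d}  FIRST[B]={b}
[2] done
  FIRST[S]={a,b,c,d}  FIRST[A]={c,d}  FIRST[B]={b}

FIRST(B) = ["b"]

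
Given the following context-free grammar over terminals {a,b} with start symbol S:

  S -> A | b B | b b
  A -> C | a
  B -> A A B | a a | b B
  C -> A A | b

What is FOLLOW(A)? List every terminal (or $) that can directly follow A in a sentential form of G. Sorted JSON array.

FIRST iteration:
round 1:
  A via A→a: +{a}
  B via B→A A B: +{a}
  B via B→b B: +{b}
  C via C→A A: +{a}
  C via C→b: +{b}
  S via S→A: +{a}
  S via S→b B: +{b}
  S: {a,b}  A: {a}  B: {a,b}  C: {a,b}
round 2:
  A via A→C: +{b}
  S: {a,b}  A: {a,b}  B: {a,b}  C: {a,b}
round 3: done
  S: {a,b}  A: {a,b}  B: {a,b}  C: {a,b}

FOLLOW iteration:
initialize: $ ∈ FOLLOW(S)
iter 1:
  B→A A B: FOLLOW(A) ⊇ FIRST(A) = {a,b}; new: +{a,b}
  S→A: FOLLOW(A) ⊇ FOLLOW(S) ⊇ {$}; new: +{$}
  S→b B: FOLLOW(B) ⊇ FOLLOW(S) ⊇ {$}; new: +{$}
  FOLLOW(S)={$}  FOLLOW(A)={$,a,b}  FOLLOW(B)={$}  FOLLOW(C)={}
iter 2:
  A→C: FOLLOW(C) ⊇ FOLLOW(A) ⊇ {$,a,b}; new: +{$,a,b}
  FOLLOW(S)={$}  FOLLOW(A)={$,a,b}  FOLLOW(B)={$}  FOLLOW(C)={$,a,b}
iter 3: (stable)
  FOLLOW(S)={$}  FOLLOW(A)={$,a,b}  FOLLOW(B)={$}  FOLLOW(C)={$,a,b}

FOLLOW(A) = ["$", "a", "b"]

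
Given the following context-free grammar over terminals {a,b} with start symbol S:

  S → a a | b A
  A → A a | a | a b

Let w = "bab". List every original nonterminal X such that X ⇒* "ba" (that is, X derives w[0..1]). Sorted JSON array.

CNF form of G:
  S -> T0 T0 | T1 A
  A -> A T0 | T0 T1 | a
  T0 -> a
  T1 -> b

CYK table (by increasing span) (cells [i..j] with 0 ≤ i ≤ j ≤ 1 only):
  [0..0]={T1}  "b"  orig:{}
  [1..1]={A,T0}  "a"  orig:{A}
  [0..1]={S}  "ba"

Original NTs in T[0,1] deriving "ba": ["S"]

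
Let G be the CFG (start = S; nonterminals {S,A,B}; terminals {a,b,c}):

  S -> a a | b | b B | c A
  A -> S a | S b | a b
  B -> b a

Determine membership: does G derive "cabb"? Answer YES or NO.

CNF form of G:
  S -> T0 T0 | T1 B | T2 A | b
  A -> S T0 | S T1 | T0 T1
  B -> T1 T0
  T0 -> a
  T1 -> b
  T2 -> c

CYK table (by increasing span):
  cell(0,0) c: {T2}  orig:{}
  cell(1,1) a: {T0}  orig:{}
  cell(2,2) b: {S,T1}  orig:{S}
  cell(3,3) b: {S,T1}  orig:{S}
  cell(0,1) ca: ∅
  cell(1,2) ab: {A}
  cell(2,3) bb: {A}
  cell(0,2) cab: {S}
  cell(1,3) abb: ∅
  cell(0,3) cabb: {A}

S ∉ T[0,3] ⇒ NO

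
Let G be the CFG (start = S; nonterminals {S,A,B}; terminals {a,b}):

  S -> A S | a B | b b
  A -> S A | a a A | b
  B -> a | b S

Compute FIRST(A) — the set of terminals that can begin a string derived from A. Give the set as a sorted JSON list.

FIRST sets, iterate to fixpoint:
[1]
  A via A→a a A: +{a}
  A via A→b: +{b}
  B via B→a: +{a}
  B via B→b S: +{b}
  S via S→A S: +{a,b}
  FIRST[S]={a,b}  FIRST[A]={a,b}  FIRST[B]={a,b}
[2] — fixpoint
  FIRST[S]={a,b}  FIRST[A]={a,b}  FIRST[B]={a,b}

FIRST(A) = ["a", "b"]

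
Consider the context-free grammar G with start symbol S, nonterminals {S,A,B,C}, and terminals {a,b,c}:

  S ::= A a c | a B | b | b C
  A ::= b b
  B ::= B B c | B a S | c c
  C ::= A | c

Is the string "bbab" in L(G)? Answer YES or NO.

Convert to CNF:
  S -> A X5 | T0 C | T2 B | b
  A -> T0 T0
  B -> B X3 | B X4 | T1 T1
  C -> T0 T0 | c
  T0 -> b
  T1 -> c
  T2 -> a
  X3 -> B T1
  X4 -> T2 S
  X5 -> T2 T1

CYK fill:
  [0..0]={S,T0}  "b"  orig:{S}
  [1..1]={S,T0}  "b"  orig:{S}
  [2..2]={T2}  "a"  orig:{}
  [3..3]={S,T0}  "b"  orig:{S}
  [0..1]={A,C}  "bb"
  [1..2]=∅  "ba"
  [2..3]={X4}  "ab"  orig:{}
  [0..2]=∅  "bba"
  [1..3]=∅  "bab"
  [0..3]=∅  "bbab"

S ∉ T[0,3] ⇒ NO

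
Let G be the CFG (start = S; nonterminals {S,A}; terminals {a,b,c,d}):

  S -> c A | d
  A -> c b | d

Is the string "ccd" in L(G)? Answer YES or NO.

Convert to CNF:
  S -> T0 A | d
  A -> T0 T1 | d
  T0 -> c
  T1 -> b

CYK fill:
  cell(0,0) c: {T0}  orig:{}
  cell(1,1) c: {T0}  orig:{}
  cell(2,2) d: {A,S}
  cell(0,1) cc: ∅
  cell(1,2) cd: {S}
  cell(0,2) ccd: ∅

S ∉ T[0,2] ⇒ NO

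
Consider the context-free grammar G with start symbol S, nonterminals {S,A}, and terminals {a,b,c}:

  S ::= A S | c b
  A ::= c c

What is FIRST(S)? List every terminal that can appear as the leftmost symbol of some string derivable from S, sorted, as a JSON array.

FIRST iteration:
pass 1:
  A via A→c c: +{c}
  S via S→A S: +{c}
  S: {c}  A: {c}
pass 2: done
  S: {c}  A: {c}

FIRST(S) = ["c"]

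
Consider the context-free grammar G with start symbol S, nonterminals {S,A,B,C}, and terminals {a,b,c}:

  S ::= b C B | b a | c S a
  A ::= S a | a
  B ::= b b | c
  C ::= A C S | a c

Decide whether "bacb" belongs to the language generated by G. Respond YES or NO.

CNF form of G:
  S -> T1 T0 | T1 X4 | T2 X5
  A -> S T0 | a
  B -> T1 T1 | c
  C -> A X3 | T0 T2
  T0 -> a
  T1 -> b
  T2 -> c
  X3 -> C S
  X4 -> C B
  X5 -> S T0

CYK fill:
  T[0,0] 'b' = {T1}  orig:{}
  T[1,1] 'a' = {A,T0}  orig:{A}
  T[2,2] 'c' = {B,T2}  orig:{B}
  T[3,3] 'b' = {T1}  orig:{}
  T[0,1] 'ba' = {S}
  T[1,2] 'ac' = {C}
  T[2,3] 'cb' = ∅
  T[0,2] 'bac' = ∅
  T[1,3] 'acb' = ∅
  T[0,3] 'bacb' = ∅

S ∉ T[0,3] ⇒ NO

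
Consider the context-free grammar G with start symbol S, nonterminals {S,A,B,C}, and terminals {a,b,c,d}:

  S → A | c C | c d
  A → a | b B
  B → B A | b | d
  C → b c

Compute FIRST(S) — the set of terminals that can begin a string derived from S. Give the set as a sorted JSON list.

FIRST iteration:
[1]
  A via A→a: +{a}
  A via A→b B: +{b}
  B via B→b: +{b}
  B via B→d: +{d}
  C via C→b c: +{b}
  S via S→A: +{a,b}
  S via S→c C: +{c}
  FIRST(S)={a,b,c}  FIRST(A)={a,b}  FIRST(B)={b,d}  FIRST(C)={b}
[2] done
  FIRST(S)={a,b,c}  FIRST(A)={a,b}  FIRST(B)={b,d}  FIRST(C)={b}

FIRST(S) = ["a", "b", "c"]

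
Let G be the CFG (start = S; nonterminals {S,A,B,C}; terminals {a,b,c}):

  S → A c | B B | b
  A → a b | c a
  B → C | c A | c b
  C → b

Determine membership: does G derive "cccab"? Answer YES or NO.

CNF form of G:
  S -> A T2 | B B | b
  A -> T0 T1 | T2 T0
  B -> T2 A | T2 T1 | b
  C -> b
  T0 -> a
  T1 -> b
  T2 -> c

Fill CYK table bottom-up:
  cell(0,0) c: {T2}  orig:{}
  cell(1,1) c: {T2}  orig:{}
  cell(2,2) c: {T2}  orig:{}
  cell(3,3) a: {T0}  orig:{}
  cell(4,4) b: {B,C,S,T1}  orig:{B,C,S}
  cell(0,1) cc: ∅
  cell(1,2) cc: ∅
  cell(2,3) ca: {A}
  cell(3,4) ab: {A}
  cell(0,2) ccc: ∅
  cell(1,3) cca: {B}
  cell(2,4) cab: {B}
  cell(0,3) ccca: ∅
  cell(1,4) ccab: {S}
  cell(0,4) cccab: ∅

S ∉ T[0,4] ⇒ NO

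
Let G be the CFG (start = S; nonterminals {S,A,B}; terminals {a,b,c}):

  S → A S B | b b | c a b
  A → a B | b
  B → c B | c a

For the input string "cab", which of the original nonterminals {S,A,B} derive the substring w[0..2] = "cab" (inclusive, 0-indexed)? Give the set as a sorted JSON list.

CNF form of G:
  S -> A X3 | T1 X4 | T2 T2
  A -> T0 B | b
  B -> T1 B | T1 T0
  T0 -> a
  T1 -> c
  T2 -> b
  X3 -> S B
  X4 -> T0 T2

Fill CYK table bottom-up — only the sub-triangle for w[0..2]:
  cell(0,0) c: {T1}  orig:{}
  cell(1,1) a: {T0}  orig:{}
  cell(2,2) b: {A,T2}  orig:{A}
  cell(0,1) ca: {B}
  cell(1,2) ab: {X4}  orig:{}
  cell(0,2) cab: {S}

Original NTs in T[0,2] deriving "cab": ["S"]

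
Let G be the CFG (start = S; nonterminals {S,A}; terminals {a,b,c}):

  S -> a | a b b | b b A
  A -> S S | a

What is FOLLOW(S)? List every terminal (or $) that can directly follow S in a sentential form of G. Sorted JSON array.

FIRST sets, iterate to fixpoint:
round 1:
  A via A→a: +{a}
  S via S→a: +{a}
  S via S→b b A: +{b}
  FIRST(S)={a,b}  FIRST(A)={a}
round 2:
  A via A→S S: +{b}
  FIRST(S)={a,b}  FIRST(A)={a,b}
round 3: (stable)
  FIRST(S)={a,b}  FIRST(A)={a,b}

FOLLOW sets:
FOLLOW(S) := {$}
iter 1:
  A→S S: FOLLOW(S) ⊇ FIRST(S) = {a,b}; new: +{a,b}
  S→b b A: FOLLOW(A) ⊇ FOLLOW(S) ⊇ {$,a,b}; new: +{$,a,b}
  FOLLOW[S]={$,a,b}  FOLLOW[A]={$,a,b}
iter 2: done
  FOLLOW[S]={$,a,b}  FOLLOW[A]={$,a,b}

FOLLOW(S) = ["$", "a", "b"]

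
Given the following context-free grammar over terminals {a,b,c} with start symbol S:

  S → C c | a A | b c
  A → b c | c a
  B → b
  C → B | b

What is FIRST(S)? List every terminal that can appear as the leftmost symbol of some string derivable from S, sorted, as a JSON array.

Compute FIRST by fixpoint:
iter 1:
  A via A→b c: +{b}
  A via A→c a: +{c}
  B via B→b: +{b}
  C via C→B: +{b}
  S via S→C c: +{b}
  S via S→a A: +{a}
  FIRST(S)={a,b}  FIRST(A)={b,c}  FIRST(B)={b}  FIRST(C)={b}
iter 2: done
  FIRST(S)={a,b}  FIRST(A)={b,c}  FIRST(B)={b}  FIRST(C)={b}

FIRST(S) = ["a", "b"]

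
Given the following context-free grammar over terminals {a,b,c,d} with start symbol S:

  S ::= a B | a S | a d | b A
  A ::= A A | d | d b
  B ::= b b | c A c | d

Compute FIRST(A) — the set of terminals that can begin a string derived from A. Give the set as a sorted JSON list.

FIRST iteration:
iter 1:
  A via A→d: +{d}
  B via B→b b: +{b}
  B via B→c A c: +{c}
  B via B→d: +{d}
  S via S→a B: +{a}
  S via S→b A: +{b}
  FIRST[S]={a,b}  FIRST[A]={d}  FIRST[B]={b,c,d}
iter 2: done
  FIRST[S]={a,b}  FIRST[A]={d}  FIRST[B]={b,c,d}

FIRST(A) = ["d"]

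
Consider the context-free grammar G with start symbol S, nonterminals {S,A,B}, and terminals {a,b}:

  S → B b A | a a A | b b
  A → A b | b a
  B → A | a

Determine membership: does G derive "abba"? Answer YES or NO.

Convert to CNF:
  S -> B X2 | T0 T0 | T1 X3
  A -> A T0 | T0 T1
  B -> A T0 | T0 T1 | a
  T0 -> b
  T1 -> a
  X2 -> T0 A
  X3 -> T1 A

CYK table (by increasing span):
  [0..0]={B,T1}  "a"  orig:{B}
  [1..1]={T0}  "b"  orig:{}
  [2..2]={T0}  "b"  orig:{}
  [3..3]={B,T1}  "a"  orig:{B}
  [0..1]=∅  "ab"
  [1..2]={S}  "bb"
  [2..3]={A,B}  "ba"
  [0..2]=∅  "abb"
  [1..3]={X2}  "bba"  orig:{}
  [0..3]={S}  "abba"

S ∈ T[0,3] ⇒ YES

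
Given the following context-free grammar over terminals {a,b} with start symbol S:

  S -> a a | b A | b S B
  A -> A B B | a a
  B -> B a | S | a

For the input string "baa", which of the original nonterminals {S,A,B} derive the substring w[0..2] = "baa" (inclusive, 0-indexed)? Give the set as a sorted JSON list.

CNF form of G:
  S -> T0 T0 | T1 A | T1 X4
  A -> A X2 | T0 T0
  B -> B T0 | T0 T0 | T1 A | T1 X3 | a
  T0 -> a
  T1 -> b
  X2 -> B B
  X3 -> S B
  X4 -> S B

Fill CYK table bottom-up, restricted to cells inside w[0..2]:
  T[0,0] 'b' = {T1}  orig:{}
  T[1,1] 'a' = {B,T0}  orig:{B}
  T[2,2] 'a' = {B,T0}  orig:{B}
  T[0,1] 'ba' = ∅
  T[1,2] 'aa' = {A,B,S,X2}  orig:{A,B,S}
  T[0,2] 'baa' = {B,S}

Original NTs in T[0,2] deriving "baa": ["B", "S"]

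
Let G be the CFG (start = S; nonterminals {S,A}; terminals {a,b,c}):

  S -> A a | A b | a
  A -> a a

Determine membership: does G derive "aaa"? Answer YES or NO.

CNF form of G:
  S -> A T0 | A T1 | a
  A -> T0 T0
  T0 -> a
  T1 -> b

CYK table (by increasing span):
  cell(0,0) a: {S,T0}  orig:{S}
  cell(1,1) a: {S,T0}  orig:{S}
  cell(2,2) a: {S,T0}  orig:{S}
  cell(0,1) aa: {A}
  cell(1,2) aa: {A}
  cell(0,2) aaa: {S}

S ∈ T[0,2] ⇒ YES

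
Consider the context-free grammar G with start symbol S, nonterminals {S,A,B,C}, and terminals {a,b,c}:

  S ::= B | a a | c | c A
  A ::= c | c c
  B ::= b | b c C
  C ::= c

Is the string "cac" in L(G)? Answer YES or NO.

CNF form of G:
  S -> T0 A | T1 X4 | T2 T2 | b | c
  A -> T0 T0 | c
  B -> T1 X3 | b
  C -> c
  T0 -> c
  T1 -> b
  T2 -> a
  X3 -> T0 C
  X4 -> T0 C

CYK table (by increasing span):
  cell(0,0) c: {A,C,S,T0}  orig:{A,C,S}
  cell(1,1) a: {T2}  orig:{}
  cell(2,2) c: {A,C,S,T0}  orig:{A,C,S}
  cell(0,1) ca: ∅
  cell(1,2) ac: ∅
  cell(0,2) cac: ∅

S ∉ T[0,2] ⇒ NO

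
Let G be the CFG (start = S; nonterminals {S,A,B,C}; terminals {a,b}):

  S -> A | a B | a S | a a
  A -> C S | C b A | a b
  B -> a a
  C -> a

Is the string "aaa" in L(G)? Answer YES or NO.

CNF form of G:
  S -> C S | C X3 | T1 B | T1 S | T1 T0 | T1 T1
  A -> C S | C X2 | T1 T0
  B -> T1 T1
  C -> a
  T0 -> b
  T1 -> a
  X2 -> T0 A
  X3 -> T0 A

CYK fill:
  cell(0,0) a: {C,T1}  orig:{C}
  cell(1,1) a: {C,T1}  orig:{C}
  cell(2,2) a: {C,T1}  orig:{C}
  cell(0,1) aa: {B,S}
  cell(1,2) aa: {B,S}
  cell(0,2) aaa: {A,S}

S ∈ T[0,2] ⇒ YES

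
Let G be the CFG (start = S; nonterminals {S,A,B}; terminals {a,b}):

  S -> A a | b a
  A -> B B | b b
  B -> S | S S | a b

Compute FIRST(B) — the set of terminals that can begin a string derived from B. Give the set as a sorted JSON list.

FIRST iteration:
round 1:
  A via A→b b: +{b}
  B via B→a b: +{a}
  S via S→A a: +{b}
  S: {b}  A: {b}  B: {a}
round 2:
  A via A→B B: +{a}
  B via B→S: +{b}
  S via S→A a: +{a}
  S: {a,b}  A: {a,b}  B: {a,b}
round 3: (no change)
  S: {a,b}  A: {a,b}  B: {a,b}

FIRST(B) = ["a", "b"]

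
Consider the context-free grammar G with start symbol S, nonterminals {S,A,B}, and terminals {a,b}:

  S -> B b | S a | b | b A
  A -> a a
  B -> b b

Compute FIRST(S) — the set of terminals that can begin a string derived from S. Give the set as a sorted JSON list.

Compute FIRST by fixpoint:
iter 1:
  A via A→a a: +{a}
  B via B→b b: +{b}
  S via S→B b: +{b}
  S: {b}  A: {a}  B: {b}
iter 2: (no change)
  S: {b}  A: {a}  B: {b}

FIRST(S) = ["b"]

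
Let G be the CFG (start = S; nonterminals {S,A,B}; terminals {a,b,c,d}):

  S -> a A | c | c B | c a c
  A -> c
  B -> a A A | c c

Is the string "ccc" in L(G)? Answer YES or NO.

Convert to CNF:
  S -> T0 A | T1 B | T1 X3 | c
  A -> c
  B -> T0 X2 | T1 T1
  T0 -> a
  T1 -> c
  X2 -> A A
  X3 -> T0 T1

Fill CYK table bottom-up:
  cell(0,0) c: {A,S,T1}  orig:{A,S}
  cell(1,1) c: {A,S,T1}  orig:{A,S}
  cell(2,2) c: {A,S,T1}  orig:{A,S}
  cell(0,1) cc: {B,X2}  orig:{B}
  cell(1,2) cc: {B,X2}  orig:{B}
  cell(0,2) ccc: {S}

S ∈ T[0,2] ⇒ YES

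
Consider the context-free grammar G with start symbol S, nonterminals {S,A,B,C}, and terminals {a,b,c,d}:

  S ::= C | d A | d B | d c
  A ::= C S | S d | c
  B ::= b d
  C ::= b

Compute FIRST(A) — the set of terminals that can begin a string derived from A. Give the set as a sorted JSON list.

Compute FIRST by fixpoint:
pass 1:
  A via A→c: +{c}
  B via B→b d: +{b}
  C via C→b: +{b}
  S via S→C: +{b}
  S via S→d A: +{d}
  FIRST(S)={b,d}  FIRST(A)={c}  FIRST(B)={b}  FIRST(C)={b}
pass 2:
  A via A→C S: +{b}
  A via A→S d: +{d}
  FIRST(S)={b,d}  FIRST(A)={b,c,d}  FIRST(B)={b}  FIRST(C)={b}
pass 3: done
  FIRST(S)={b,d}  FIRST(A)={b,c,d}  FIRST(B)={b}  FIRST(C)={b}

FIRST(A) = ["b", "c", "d"]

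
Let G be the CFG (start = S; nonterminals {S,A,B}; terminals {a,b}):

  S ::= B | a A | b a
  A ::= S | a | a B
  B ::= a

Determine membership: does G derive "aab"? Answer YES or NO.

CNF form of G:
  S -> T0 A | T1 T0 | a
  A -> T0 A | T0 B | T1 T0 | a
  B -> a
  T0 -> a
  T1 -> b

CYK fill:
  cell(0,0) a: {A,B,S,T0}  orig:{A,B,S}
  cell(1,1) a: {A,B,S,T0}  orig:{A,B,S}
  cell(2,2) b: {T1}  orig:{}
  cell(0,1) aa: {A,S}
  cell(1,2) ab: ∅
  cell(0,2) aab: ∅

S ∉ T[0,2] ⇒ NO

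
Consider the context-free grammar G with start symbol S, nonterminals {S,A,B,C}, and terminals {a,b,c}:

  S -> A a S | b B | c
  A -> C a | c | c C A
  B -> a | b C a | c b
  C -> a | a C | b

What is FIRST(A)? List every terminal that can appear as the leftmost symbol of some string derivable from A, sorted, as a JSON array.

Compute FIRST by fixpoint:
round 1:
  A via A→c: +{c}
  B via B→a: +{a}
  B via B→b C a: +{b}
  B via B→c b: +{c}
  C via C→a: +{a}
  C via C→b: +{b}
  S via S→A a S: +{c}
  S via S→b B: +{b}
  FIRST(S)={b,c}  FIRST(A)={c}  FIRST(B)={a,b,c}  FIRST(C)={a,b}
round 2:
  A via A→C a: +{a,b}
  S via S→A a S: +{a}
  FIRST(S)={a,b,c}  FIRST(A)={a,b,c}  FIRST(B)={a,b,c}  FIRST(C)={a,b}
round 3: — fixpoint
  FIRST(S)={a,b,c}  FIRST(A)={a,b,c}  FIRST(B)={a,b,c}  FIRST(C)={a,b}

FIRST(A) = ["a", "b", "c"]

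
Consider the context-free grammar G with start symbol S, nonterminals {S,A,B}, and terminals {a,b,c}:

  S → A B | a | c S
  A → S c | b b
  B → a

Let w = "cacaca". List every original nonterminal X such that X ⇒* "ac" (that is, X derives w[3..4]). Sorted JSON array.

CNF form of G:
  S -> A B | T0 S | a
  A -> S T0 | T1 T1
  B -> a
  T0 -> c
  T1 -> b

CYK table (by increasing span) — only the sub-triangle for w[3..4]:
  T[3,3] 'a' = {B,S}
  T[4,4] 'c' = {T0}  orig:{}
  T[3,4] 'ac' = {A}

Original NTs in T[3,4] deriving "ac": ["A"]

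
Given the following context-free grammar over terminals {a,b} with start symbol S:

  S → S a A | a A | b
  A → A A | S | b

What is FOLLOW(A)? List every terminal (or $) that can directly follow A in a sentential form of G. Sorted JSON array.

FIRST iteration:
pass 1:
  A via A→b: +{b}
  S via S→a A: +{a}
  S via S→b: +{b}
  S: {a,b}  A: {b}
pass 2:
  A via A→S: +{a}
  S: {a,b}  A: {a,b}
pass 3: (no change)
  S: {a,b}  A: {a,b}

FOLLOW iteration:
FOLLOW(S) := {$}
round 1:
  A→A A: FOLLOW(A) ⊇ FIRST(A) = {a,b}; new: +{a,b}
  A→S: FOLLOW(S) ⊇ FOLLOW(A) ⊇ {a,b}; new: +{a,b}
  S→S a A: FOLLOW(A) ⊇ FOLLOW(S) ⊇ {$,a,b}; new: +{$}
  S: {$,a,b}  A: {$,a,b}
round 2: done
  S: {$,a,b}  A: {$,a,b}

FOLLOW(A) = ["$", "a", "b"]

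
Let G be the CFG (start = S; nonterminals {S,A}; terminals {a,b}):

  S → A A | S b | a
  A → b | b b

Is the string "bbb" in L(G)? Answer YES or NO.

CNF form of G:
  S -> A A | S T0 | a
  A -> T0 T0 | b
  T0 -> b

CYK fill:
  T[0,0] 'b' = {A,T0}  orig:{A}
  T[1,1] 'b' = {A,T0}  orig:{A}
  T[2,2] 'b' = {A,T0}  orig:{A}
  T[0,1] 'bb' = {A,S}
  T[1,2] 'bb' = {A,S}
  T[0,2] 'bbb' = {S}

S ∈ T[0,2] ⇒ YES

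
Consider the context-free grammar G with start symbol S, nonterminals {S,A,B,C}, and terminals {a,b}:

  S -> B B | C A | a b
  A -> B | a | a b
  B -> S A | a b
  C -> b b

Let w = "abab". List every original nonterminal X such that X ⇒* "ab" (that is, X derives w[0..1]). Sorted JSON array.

Convert to CNF:
  S -> B B | C A | T0 T1
  A -> S A | T0 T1 | a
  B -> S A | T0 T1
  C -> T1 T1
  T0 -> a
  T1 -> b

CYK table (by increasing span) (cells [i..j] with 0 ≤ i ≤ j ≤ 1 only):
  T[0,0] 'a' = {A,T0}  orig:{A}
  T[1,1] 'b' = {T1}  orig:{}
  T[0,1] 'ab' = {A,B,S}

Original NTs in T[0,1] deriving "ab": ["A", "B", "S"]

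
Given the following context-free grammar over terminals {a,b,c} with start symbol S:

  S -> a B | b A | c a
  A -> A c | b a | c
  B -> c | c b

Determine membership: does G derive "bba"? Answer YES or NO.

CNF form of G:
  S -> T0 T2 | T1 A | T2 B
  A -> A T0 | T1 T2 | c
  B -> T0 T1 | c
  T0 -> c
  T1 -> b
  T2 -> a

Fill CYK table bottom-up:
  cell(0,0) b: {T1}  orig:{}
  cell(1,1) b: {T1}  orig:{}
  cell(2,2) a: {T2}  orig:{}
  cell(0,1) bb: ∅
  cell(1,2) ba: {A}
  cell(0,2) bba: {S}

S ∈ T[0,2] ⇒ YES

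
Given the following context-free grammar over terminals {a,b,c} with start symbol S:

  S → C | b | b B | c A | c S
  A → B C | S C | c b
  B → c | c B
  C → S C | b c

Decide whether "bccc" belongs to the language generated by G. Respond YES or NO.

Convert to CNF:
  S -> S C | T0 A | T0 S | T1 B | T1 T0 | b
  A -> B C | S C | T0 T1
  B -> T0 B | c
  C -> S C | T1 T0
  T0 -> c
  T1 -> b

CYK table (by increasing span):
  T[0,0] 'b' = {S,T1}  orig:{S}
  T[1,1] 'c' = {B,T0}  orig:{B}
  T[2,2] 'c' = {B,T0}  orig:{B}
  T[3,3] 'c' = {B,T0}  orig:{B}
  T[0,1] 'bc' = {C,S}
  T[1,2] 'cc' = {B}
  T[2,3] 'cc' = {B}
  T[0,2] 'bcc' = {S}
  T[1,3] 'ccc' = {B}
  T[0,3] 'bccc' = {S}

S ∈ T[0,3] ⇒ YES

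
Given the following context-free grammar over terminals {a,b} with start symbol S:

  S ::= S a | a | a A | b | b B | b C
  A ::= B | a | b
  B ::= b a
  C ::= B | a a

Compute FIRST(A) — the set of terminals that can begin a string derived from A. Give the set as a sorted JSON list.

FIRST sets, iterate to fixpoint:
round 1:
  A via A→a: +{a}
  A via A→b: +{b}
  B via B→b a: +{b}
  C via C→B: +{b}
  C via C→a a: +{a}
  S via S→a: +{a}
  S via S→b: +{b}
  S: {a,b}  A: {a,b}  B: {b}  C: {a,b}
round 2: — fixpoint
  S: {a,b}  A: {a,b}  B: {b}  C: {a,b}

FIRST(A) = ["a", "b"]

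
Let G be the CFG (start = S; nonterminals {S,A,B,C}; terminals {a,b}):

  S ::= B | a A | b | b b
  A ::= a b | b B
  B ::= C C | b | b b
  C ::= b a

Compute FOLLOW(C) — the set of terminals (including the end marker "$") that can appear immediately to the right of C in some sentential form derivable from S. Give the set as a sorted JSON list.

FIRST sets, iterate to fixpoint:
iter 1:
  A via A→a b: +{a}
  A via A→b B: +{b}
  B via B→b: +{b}
  C via C→b a: +{b}
  S via S→B: +{b}
  S via S→a A: +{a}
  FIRST(S)={a,b}  FIRST(A)={a,b}  FIRST(B)={b}  FIRST(C)={b}
iter 2: (no change)
  FIRST(S)={a,b}  FIRST(A)={a,b}  FIRST(B)={b}  FIRST(C)={b}

Compute FOLLOW by fixpoint:
seed FOLLOW(S) with $
round 1:
  B→C C: FOLLOW(C) ⊇ FIRST(C) = {b}; new: +{b}
  S→B: FOLLOW(B) ⊇ FOLLOW(S) ⊇ {$}; new: +{$}
  S→a A: FOLLOW(A) ⊇ FOLLOW(S) ⊇ {$}; new: +{$}
  FOLLOW[S]={$}  FOLLOW[A]={$}  FOLLOW[B]={$}  FOLLOW[C]={b}
round 2:
  B→C C: FOLLOW(C) ⊇ FOLLOW(B) ⊇ {$}; new: +{$}
  FOLLOW[S]={$}  FOLLOW[A]={$}  FOLLOW[B]={$}  FOLLOW[C]={$,b}
round 3: done
  FOLLOW[S]={$}  FOLLOW[A]={$}  FOLLOW[B]={$}  FOLLOW[C]={$,b}

FOLLOW(C) = ["$", "b"]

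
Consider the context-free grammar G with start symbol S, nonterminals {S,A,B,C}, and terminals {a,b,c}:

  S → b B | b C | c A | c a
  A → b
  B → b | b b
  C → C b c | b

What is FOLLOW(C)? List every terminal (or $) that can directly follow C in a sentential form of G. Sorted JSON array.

FIRST iteration:
round 1:
  A via A→b: +{b}
  B via B→b: +{b}
  C via C→b: +{b}
  S via S→b B: +{b}
  S via S→c A: +{c}
  FIRST[S]={b,c}  FIRST[A]={b}  FIRST[B]={b}  FIRST[C]={b}
round 2: (no change)
  FIRST[S]={b,c}  FIRST[A]={b}  FIRST[B]={b}  FIRST[C]={b}

Compute FOLLOW by fixpoint:
initialize: $ ∈ FOLLOW(S)
[1]
  C→C b c: FOLLOW(C) ⊇ FIRST(b) = {b}; new: +{b}
  S→b B: FOLLOW(B) ⊇ FOLLOW(S) ⊇ {$}; new: +{$}
  S→b C: FOLLOW(C) ⊇ FOLLOW(S) ⊇ {$}; new: +{$}
  S→c A: FOLLOW(A) ⊇ FOLLOW(S) ⊇ {$}; new: +{$}
  FOLLOW[S]={$}  FOLLOW[A]={$}  FOLLOW[B]={$}  FOLLOW[C]={$,b}
[2] — fixpoint
  FOLLOW[S]={$}  FOLLOW[A]={$}  FOLLOW[B]={$}  FOLLOW[C]={$,b}

FOLLOW(C) = ["$", "b"]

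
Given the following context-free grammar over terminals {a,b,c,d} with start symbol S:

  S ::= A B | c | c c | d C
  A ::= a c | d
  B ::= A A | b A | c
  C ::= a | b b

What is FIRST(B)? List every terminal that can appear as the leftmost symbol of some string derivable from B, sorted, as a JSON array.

FIRST iteration:
round 1:
  A via A→a c: +{a}
  A via A→d: +{d}
  B via B→A A: +{a,d}
  B via B→b A: +{b}
  B via B→c: +{c}
  C via C→a: +{a}
  C via C→b b: +{b}
  S via S→A B: +{a,d}
  S via S→c: +{c}
  S: {a,c,d}  A: {a,d}  B: {a,b,c,d}  C: {a,b}
round 2: — fixpoint
  S: {a,c,d}  A: {a,d}  B: {a,b,c,d}  C: {a,b}

FIRST(B) = ["a", "b", "c", "d"]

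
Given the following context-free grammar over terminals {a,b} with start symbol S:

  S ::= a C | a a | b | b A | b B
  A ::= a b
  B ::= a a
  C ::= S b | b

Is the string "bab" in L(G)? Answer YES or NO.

CNF form of G:
  S -> T0 C | T0 T0 | T1 A | T1 B | b
  A -> T0 T1
  B -> T0 T0
  C -> S T1 | b
  T0 -> a
  T1 -> b

Fill CYK table bottom-up:
  cell(0,0) b: {C,S,T1}  orig:{C,S}
  cell(1,1) a: {T0}  orig:{}
  cell(2,2) b: {C,S,T1}  orig:{C,S}
  cell(0,1) ba: ∅
  cell(1,2) ab: {A,S}
  cell(0,2) bab: {S}

S ∈ T[0,2] ⇒ YES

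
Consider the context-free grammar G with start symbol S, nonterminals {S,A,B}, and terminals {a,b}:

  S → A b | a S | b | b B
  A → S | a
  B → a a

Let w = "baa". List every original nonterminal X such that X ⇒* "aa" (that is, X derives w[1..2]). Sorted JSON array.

CNF form of G:
  S -> A T0 | T0 B | T1 S | b
  A -> A T0 | T0 B | T1 S | a | b
  B -> T1 T1
  T0 -> b
  T1 -> a

CYK fill — only the sub-triangle for w[1..2]:
  cell(1,1) a: {A,T1}  orig:{A}
  cell(2,2) a: {A,T1}  orig:{A}
  cell(1,2) aa: {B}

Original NTs in T[1,2] deriving "aa": ["B"]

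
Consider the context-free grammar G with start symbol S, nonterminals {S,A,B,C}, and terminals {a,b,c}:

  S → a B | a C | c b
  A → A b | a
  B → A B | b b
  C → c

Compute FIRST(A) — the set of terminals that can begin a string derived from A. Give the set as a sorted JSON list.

FIRST sets, iterate to fixpoint:
[1]
  A via A→a: +{a}
  B via B→A B: +{a}
  B via B→b b: +{b}
  C via C→c: +{c}
  S via S→a B: +{a}
  S via S→c b: +{c}
  FIRST[S]={a,c}  FIRST[A]={a}  FIRST[B]={a,b}  FIRST[C]={c}
[2] (no change)
  FIRST[S]={a,c}  FIRST[A]={a}  FIRST[B]={a,b}  FIRST[C]={c}

FIRST(A) = ["a"]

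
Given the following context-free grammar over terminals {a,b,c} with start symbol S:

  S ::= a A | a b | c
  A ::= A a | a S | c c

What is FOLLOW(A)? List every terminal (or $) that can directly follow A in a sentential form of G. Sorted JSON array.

FIRST iteration:
iter 1:
  A via A→a S: +{a}
  A via A→c c: +{c}
  S via S→a A: +{a}
  S via S→c: +{c}
  FIRST(S)={a,c}  FIRST(A)={a,c}
iter 2: (stable)
  FIRST(S)={a,c}  FIRST(A)={a,c}

Compute FOLLOW by fixpoint:
FOLLOW(S) := {$}
[1]
  A→A a: FOLLOW(A) ⊇ FIRST(a) = {a}; new: +{a}
  A→a S: FOLLOW(S) ⊇ FOLLOW(A) ⊇ {a}; new: +{a}
  S→a A: FOLLOW(A) ⊇ FOLLOW(S) ⊇ {$,a}; new: +{$}
  S: {$,a}  A: {$,a}
[2] (stable)
  S: {$,a}  A: {$,a}

FOLLOW(A) = ["$", "a"]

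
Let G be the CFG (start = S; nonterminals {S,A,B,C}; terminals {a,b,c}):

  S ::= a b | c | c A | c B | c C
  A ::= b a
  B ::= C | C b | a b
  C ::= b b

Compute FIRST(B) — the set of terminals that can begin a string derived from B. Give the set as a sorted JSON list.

Compute FIRST by fixpoint:
round 1:
  A via A→b a: +{b}
  B via B→a b: +{a}
  C via C→b b: +{b}
  S via S→a b: +{a}
  S via S→c: +{c}
  S: {a,c}  A: {b}  B: {a}  C: {b}
round 2:
  B via B→C: +{b}
  S: {a,c}  A: {b}  B: {a,b}  C: {b}
round 3: done
  S: {a,c}  A: {b}  B: {a,b}  C: {b}

FIRST(B) = ["a", "b"]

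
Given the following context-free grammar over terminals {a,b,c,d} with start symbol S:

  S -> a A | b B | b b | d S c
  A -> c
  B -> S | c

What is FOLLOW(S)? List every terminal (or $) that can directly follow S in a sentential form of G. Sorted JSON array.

FIRST iteration:
iter 1:
  A via A→c: +{c}
  B via B→c: +{c}
  S via S→a A: +{a}
  S via S→b B: +{b}
  S via S→d S c: +{d}
  FIRST[S]={a,b,d}  FIRST[A]={c}  FIRST[B]={c}
iter 2:
  B via B→S: +{a,b,d}
  FIRST[S]={a,b,d}  FIRST[A]={c}  FIRST[B]={a,b,c,d}
iter 3: done
  FIRST[S]={a,b,d}  FIRST[A]={c}  FIRST[B]={a,b,c,d}

Compute FOLLOW by fixpoint:
seed FOLLOW(S) with $
round 1:
  S→a A: FOLLOW(A) ⊇ FOLLOW(S) ⊇ {$}; new: +{$}
  S→b B: FOLLOW(B) ⊇ FOLLOW(S) ⊇ {$}; new: +{$}
  S→d S c: FOLLOW(S) ⊇ FIRST(c) = {c}; new: +{c}
  S: {$,c}  A: {$}  B: {$}
round 2:
  S→a A: FOLLOW(A) ⊇ FOLLOW(S) ⊇ {$,c}; new: +{c}
  S→b B: FOLLOW(B) ⊇ FOLLOW(S) ⊇ {$,c}; new: +{c}
  S: {$,c}  A: {$,c}  B: {$,c}
round 3: done
  S: {$,c}  A: {$,c}  B: {$,c}

FOLLOW(S) = ["$", "c"]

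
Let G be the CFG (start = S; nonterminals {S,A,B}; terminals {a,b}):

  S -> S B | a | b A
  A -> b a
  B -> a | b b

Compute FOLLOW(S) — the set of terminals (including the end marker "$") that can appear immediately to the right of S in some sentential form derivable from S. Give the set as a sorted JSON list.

FIRST iteration:
iter 1:
  A via A→b a: +{b}
  B via B→a: +{a}
  B via B→b b: +{b}
  S via S→a: +{a}
  S via S→b A: +{b}
  FIRST(S)={a,b}  FIRST(A)={b}  FIRST(B)={a,b}
iter 2: — fixpoint
  FIRST(S)={a,b}  FIRST(A)={b}  FIRST(B)={a,b}

Compute FOLLOW by fixpoint:
FOLLOW(S) := {$}
round 1:
  S→S B: FOLLOW(S) ⊇ FIRST(B) = {a,b}; new: +{a,b}
  S→S B: FOLLOW(B) ⊇ FOLLOW(S) ⊇ {$,a,b}; new: +{$,a,b}
  S→b A: FOLLOW(A) ⊇ FOLLOW(S) ⊇ {$,a,b}; new: +{$,a,b}
  FOLLOW(S)={$,a,b}  FOLLOW(A)={$,a,b}  FOLLOW(B)={$,a,b}
round 2: (stable)
  FOLLOW(S)={$,a,b}  FOLLOW(A)={$,a,b}  FOLLOW(B)={$,a,b}

FOLLOW(S) = ["$", "a", "b"]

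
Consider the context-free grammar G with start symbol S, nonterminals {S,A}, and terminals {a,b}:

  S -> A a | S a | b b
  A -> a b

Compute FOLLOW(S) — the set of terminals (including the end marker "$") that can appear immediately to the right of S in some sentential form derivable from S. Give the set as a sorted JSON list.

FIRST sets, iterate to fixpoint:
pass 1:
  A via A→a b: +{a}
  S via S→A a: +{a}
  S via S→b b: +{b}
  FIRST(S)={a,b}  FIRST(A)={a}
pass 2: (stable)
  FIRST(S)={a,b}  FIRST(A)={a}

FOLLOW iteration:
seed FOLLOW(S) with $
round 1:
  S→A a: FOLLOW(A) ⊇ FIRST(a) = {a}; new: +{a}
  S→S a: FOLLOW(S) ⊇ FIRST(a) = {a}; new: +{a}
  FOLLOW(S)={$,a}  FOLLOW(A)={a}
round 2: done
  FOLLOW(S)={$,a}  FOLLOW(A)={a}

FOLLOW(S) = ["$", "a"]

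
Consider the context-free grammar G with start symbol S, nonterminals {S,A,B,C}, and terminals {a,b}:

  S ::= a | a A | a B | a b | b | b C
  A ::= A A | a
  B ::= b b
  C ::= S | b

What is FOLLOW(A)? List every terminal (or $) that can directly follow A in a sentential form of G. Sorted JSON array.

FIRST sets, iterate to fixpoint:
round 1:
  A via A→a: +{a}
  B via B→b b: +{b}
  C via C→b: +{b}
  S via S→a: +{a}
  S via S→b: +{b}
  S: {a,b}  A: {a}  B: {b}  C: {b}
round 2:
  C via C→S: +{a}
  S: {a,b}  A: {a}  B: {b}  C: {a,b}
round 3: (no change)
  S: {a,b}  A: {a}  B: {b}  C: {a,b}

FOLLOW sets:
seed FOLLOW(S) with $
iter 1:
  A→A A: FOLLOW(A) ⊇ FIRST(A) = {a}; new: +{a}
  S→a A: FOLLOW(A) ⊇ FOLLOW(S) ⊇ {$}; new: +{$}
  S→a B: FOLLOW(B) ⊇ FOLLOW(S) ⊇ {$}; new: +{$}
  S→b C: FOLLOW(C) ⊇ FOLLOW(S) ⊇ {$}; new: +{$}
  S: {$}  A: {$,a}  B: {$}  C: {$}
iter 2: — fixpoint
  S: {$}  A: {$,a}  B: {$}  C: {$}

FOLLOW(A) = ["$", "a"]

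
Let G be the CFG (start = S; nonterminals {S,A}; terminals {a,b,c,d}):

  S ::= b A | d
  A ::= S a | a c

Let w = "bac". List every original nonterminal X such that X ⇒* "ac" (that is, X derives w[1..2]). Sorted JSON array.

CNF form of G:
  S -> T2 A | d
  A -> S T0 | T0 T1
  T0 -> a
  T1 -> c
  T2 -> b

CYK fill — only the sub-triangle for w[1..2]:
  T[1,1] 'a' = {T0}  orig:{}
  T[2,2] 'c' = {T1}  orig:{}
  T[1,2] 'ac' = {A}

Original NTs in T[1,2] deriving "ac": ["A"]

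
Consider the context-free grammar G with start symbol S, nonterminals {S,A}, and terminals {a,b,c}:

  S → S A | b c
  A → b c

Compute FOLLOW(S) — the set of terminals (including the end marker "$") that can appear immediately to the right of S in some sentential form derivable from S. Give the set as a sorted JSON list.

FIRST sets, iterate to fixpoint:
[1]
  A via A→b c: +{b}
  S via S→b c: +{b}
  FIRST[S]={b}  FIRST[A]={b}
[2] — fixpoint
  FIRST[S]={b}  FIRST[A]={b}

Compute FOLLOW by fixpoint:
FOLLOW(S) := {$}
round 1:
  S→S A: FOLLOW(S) ⊇ FIRST(A) = {b}; new: +{b}
  S→S A: FOLLOW(A) ⊇ FOLLOW(S) ⊇ {$,b}; new: +{$,b}
  S: {$,b}  A: {$,b}
round 2: (stable)
  S: {$,b}  A: {$,b}

FOLLOW(S) = ["$", "b"]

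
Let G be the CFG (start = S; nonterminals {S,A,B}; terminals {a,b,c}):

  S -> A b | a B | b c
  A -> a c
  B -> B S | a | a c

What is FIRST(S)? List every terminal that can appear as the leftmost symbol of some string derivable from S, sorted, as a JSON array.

FIRST iteration:
pass 1:
  A via A→a c: +{a}
  B via B→a: +{a}
  S via S→A b: +{a}
  S via S→b c: +{b}
  S: {a,b}  A: {a}  B: {a}
pass 2: (no change)
  S: {a,b}  A: {a}  B: {a}

FIRST(S) = ["a", "b"]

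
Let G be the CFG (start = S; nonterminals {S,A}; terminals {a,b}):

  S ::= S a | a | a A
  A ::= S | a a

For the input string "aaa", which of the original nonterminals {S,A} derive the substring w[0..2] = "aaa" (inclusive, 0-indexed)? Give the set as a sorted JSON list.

Convert to CNF:
  S -> S T0 | T0 A | a
  A -> S T0 | T0 A | T0 T0 | a
  T0 -> a

CYK table (by increasing span) — only the sub-triangle for w[0..2]:
  [0..0]={A,S,T0}  "a"  orig:{A,S}
  [1..1]={A,S,T0}  "a"  orig:{A,S}
  [2..2]={A,S,T0}  "a"  orig:{A,S}
  [0..1]={A,S}  "aa"
  [1..2]={A,S}  "aa"
  [0..2]={A,S}  "aaa"

Original NTs in T[0,2] deriving "aaa": ["A", "S"]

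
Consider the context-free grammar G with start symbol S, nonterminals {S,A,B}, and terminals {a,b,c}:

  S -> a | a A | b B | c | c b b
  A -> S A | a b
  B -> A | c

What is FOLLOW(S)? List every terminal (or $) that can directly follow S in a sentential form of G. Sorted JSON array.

Compute FIRST by fixpoint:
pass 1:
  A via A→a b: +{a}
  B via B→A: +{a}
  B via B→c: +{c}
  S via S→a: +{a}
  S via S→b B: +{b}
  S via S→c: +{c}
  FIRST(S)={a,b,c}  FIRST(A)={a}  FIRST(B)={a,c}
pass 2:
  A via A→S A: +{b,c}
  B via B→A: +{b}
  FIRST(S)={a,b,c}  FIRST(A)={a,b,c}  FIRST(B)={a,b,c}
pass 3: done
  FIRST(S)={a,b,c}  FIRST(A)={a,b,c}  FIRST(B)={a,b,c}

FOLLOW sets:
initialize: $ ∈ FOLLOW(S)
[1]
  A→S A: FOLLOW(S) ⊇ FIRST(A) = {a,b,c}; new: +{a,b,c}
  S→a A: FOLLOW(A) ⊇ FOLLOW(S) ⊇ {$,a,b,c}; new: +{$,a,b,c}
  S→b B: FOLLOW(B) ⊇ FOLLOW(S) ⊇ {$,a,b,c}; new: +{$,a,b,c}
  S: {$,a,b,c}  A: {$,a,b,c}  B: {$,a,b,c}
[2] (stable)
  S: {$,a,b,c}  A: {$,a,b,c}  B: {$,a,b,c}

FOLLOW(S) = ["$", "a", "b", "c"]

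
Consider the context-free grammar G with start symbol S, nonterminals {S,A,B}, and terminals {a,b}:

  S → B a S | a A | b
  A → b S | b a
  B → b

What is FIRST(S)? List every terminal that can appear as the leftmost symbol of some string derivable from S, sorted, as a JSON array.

FIRST sets, iterate to fixpoint:
iter 1:
  A via A→b S: +{b}
  B via B→b: +{b}
  S via S→B a S: +{b}
  S via S→a A: +{a}
  FIRST(S)={a,b}  FIRST(A)={b}  FIRST(B)={b}
iter 2: (no change)
  FIRST(S)={a,b}  FIRST(A)={b}  FIRST(B)={b}

FIRST(S) = ["a", "b"]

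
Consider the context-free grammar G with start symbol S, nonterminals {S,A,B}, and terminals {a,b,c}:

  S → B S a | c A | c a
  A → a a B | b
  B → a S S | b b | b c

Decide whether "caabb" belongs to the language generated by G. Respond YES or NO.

CNF form of G:
  S -> B X5 | T2 A | T2 T0
  A -> T0 X3 | b
  B -> T0 X4 | T1 T1 | T1 T2
  T0 -> a
  T1 -> b
  T2 -> c
  X3 -> T0 B
  X4 -> S S
  X5 -> S T0

Fill CYK table bottom-up:
  T[0,0] 'c' = {T2}  orig:{}
  T[1,1] 'a' = {T0}  orig:{}
  T[2,2] 'a' = {T0}  orig:{}
  T[3,3] 'b' = {A,T1}  orig:{A}
  T[4,4] 'b' = {A,T1}  orig:{A}
  T[0,1] 'ca' = {S}
  T[1,2] 'aa' = ∅
  T[2,3] 'ab' = ∅
  T[3,4] 'bb' = {B}
  T[0,2] 'caa' = {X5}  orig:{}
  T[1,3] 'aab' = ∅
  T[2,4] 'abb' = {X3}  orig:{}
  T[0,3] 'caab' = ∅
  T[1,4] 'aabb' = {A}
  T[0,4] 'caabb' = {S}

S ∈ T[0,4] ⇒ YES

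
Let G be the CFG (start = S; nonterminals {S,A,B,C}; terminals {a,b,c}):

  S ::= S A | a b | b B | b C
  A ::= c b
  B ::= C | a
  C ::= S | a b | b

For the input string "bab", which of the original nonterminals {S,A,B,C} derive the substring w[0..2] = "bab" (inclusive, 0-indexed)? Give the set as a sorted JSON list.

CNF form of G:
  S -> S A | T1 B | T1 C | T2 T1
  A -> T0 T1
  B -> S A | T1 B | T1 C | T2 T1 | a | b
  C -> S A | T1 B | T1 C | T2 T1 | b
  T0 -> c
  T1 -> b
  T2 -> a

CYK fill, restricted to cells inside w[0..2]:
  T[0,0] 'b' = {B,C,T1}  orig:{B,C}
  T[1,1] 'a' = {B,T2}  orig:{B}
  T[2,2] 'b' = {B,C,T1}  orig:{B,C}
  T[0,1] 'ba' = {B,C,S}
  T[1,2] 'ab' = {B,C,S}
  T[0,2] 'bab' = {B,C,S}

Original NTs in T[0,2] deriving "bab": ["B", "C", "S"]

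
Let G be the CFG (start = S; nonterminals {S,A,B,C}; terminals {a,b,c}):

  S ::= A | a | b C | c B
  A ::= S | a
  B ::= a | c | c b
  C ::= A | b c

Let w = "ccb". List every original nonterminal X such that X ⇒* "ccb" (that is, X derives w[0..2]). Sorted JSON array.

CNF form of G:
  S -> T0 C | T1 B | a
  A -> T0 C | T1 B | a
  B -> T1 T0 | a | c
  C -> T0 C | T0 T1 | T1 B | a
  T0 -> b
  T1 -> c

CYK table (by increasing span) — only the sub-triangle for w[0..2]:
  [0..0]={B,T1}  "c"  orig:{B}
  [1..1]={B,T1}  "c"  orig:{B}
  [2..2]={T0}  "b"  orig:{}
  [0..1]={A,C,S}  "cc"
  [1..2]={B}  "cb"
  [0..2]={A,C,S}  "ccb"

Original NTs in T[0,2] deriving "ccb": ["A", "C", "S"]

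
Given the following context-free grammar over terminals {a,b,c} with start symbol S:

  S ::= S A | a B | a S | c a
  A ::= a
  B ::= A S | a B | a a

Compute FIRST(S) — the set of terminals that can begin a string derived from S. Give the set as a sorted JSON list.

Compute FIRST by fixpoint:
round 1:
  A via A→a: +{a}
  B via B→A S: +{a}
  S via S→a B: +{a}
  S via S→c a: +{c}
  FIRST(S)={a,c}  FIRST(A)={a}  FIRST(B)={a}
round 2: — fixpoint
  FIRST(S)={a,c}  FIRST(A)={a}  FIRST(B)={a}

FIRST(S) = ["a", "c"]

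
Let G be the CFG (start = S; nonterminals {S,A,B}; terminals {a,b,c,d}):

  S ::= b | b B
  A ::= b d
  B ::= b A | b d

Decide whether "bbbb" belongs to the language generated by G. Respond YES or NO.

CNF form of G:
  S -> T0 B | b
  A -> T0 T1
  B -> T0 A | T0 T1
  T0 -> b
  T1 -> d

CYK table (by increasing span):
  [0..0]={S,T0}  "b"  orig:{S}
  [1..1]={S,T0}  "b"  orig:{S}
  [2..2]={S,T0}  "b"  orig:{S}
  [3..3]={S,T0}  "b"  orig:{S}
  [0..1]=∅  "bb"
  [1..2]=∅  "bb"
  [2..3]=∅  "bb"
  [0..2]=∅  "bbb"
  [1..3]=∅  "bbb"
  [0..3]=∅  "bbbb"

S ∉ T[0,3] ⇒ NO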